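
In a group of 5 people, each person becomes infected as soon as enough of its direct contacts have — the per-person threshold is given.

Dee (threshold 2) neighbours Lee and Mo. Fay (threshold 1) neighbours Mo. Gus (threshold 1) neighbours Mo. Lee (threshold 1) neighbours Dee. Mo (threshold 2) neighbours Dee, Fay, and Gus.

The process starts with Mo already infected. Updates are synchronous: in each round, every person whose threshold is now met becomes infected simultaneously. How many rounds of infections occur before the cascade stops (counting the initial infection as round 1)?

Round 1 — Mo becomes infected (initial).
Round 2 — checking thresholds:
  Dee: 1 of 2 neighbours < 2, below threshold.
  Fay: 1 of 1 neighbours ≥ 1, becomes infected.
  Gus: 1 of 1 neighbours ≥ 1, becomes infected.
Round 3 — no new infections; cascade stops.

2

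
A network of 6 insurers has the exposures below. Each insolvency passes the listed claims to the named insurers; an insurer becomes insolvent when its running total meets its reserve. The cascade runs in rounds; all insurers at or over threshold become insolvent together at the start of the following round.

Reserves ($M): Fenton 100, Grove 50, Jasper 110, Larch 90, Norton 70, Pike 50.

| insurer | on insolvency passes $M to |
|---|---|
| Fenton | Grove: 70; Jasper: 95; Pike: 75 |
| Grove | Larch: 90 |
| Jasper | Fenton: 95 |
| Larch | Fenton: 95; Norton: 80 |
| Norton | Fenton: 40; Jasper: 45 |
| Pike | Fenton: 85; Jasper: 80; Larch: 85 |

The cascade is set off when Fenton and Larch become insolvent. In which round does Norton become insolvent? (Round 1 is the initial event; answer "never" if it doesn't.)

Round 1 — Fenton, Larch become insolvent (initial).
  Grove: +70 → 70 ≥ 50
  Jasper: +95 → 95 < 110
  Norton: +80 → 80 ≥ 70
  Pike: +75 → 75 ≥ 50
Round 2 — Grove, Norton, Pike become insolvent.
  Jasper: +45+80 → 220 ≥ 110
Round 3 — Jasper becomes insolvent.
No further insolvencies.

2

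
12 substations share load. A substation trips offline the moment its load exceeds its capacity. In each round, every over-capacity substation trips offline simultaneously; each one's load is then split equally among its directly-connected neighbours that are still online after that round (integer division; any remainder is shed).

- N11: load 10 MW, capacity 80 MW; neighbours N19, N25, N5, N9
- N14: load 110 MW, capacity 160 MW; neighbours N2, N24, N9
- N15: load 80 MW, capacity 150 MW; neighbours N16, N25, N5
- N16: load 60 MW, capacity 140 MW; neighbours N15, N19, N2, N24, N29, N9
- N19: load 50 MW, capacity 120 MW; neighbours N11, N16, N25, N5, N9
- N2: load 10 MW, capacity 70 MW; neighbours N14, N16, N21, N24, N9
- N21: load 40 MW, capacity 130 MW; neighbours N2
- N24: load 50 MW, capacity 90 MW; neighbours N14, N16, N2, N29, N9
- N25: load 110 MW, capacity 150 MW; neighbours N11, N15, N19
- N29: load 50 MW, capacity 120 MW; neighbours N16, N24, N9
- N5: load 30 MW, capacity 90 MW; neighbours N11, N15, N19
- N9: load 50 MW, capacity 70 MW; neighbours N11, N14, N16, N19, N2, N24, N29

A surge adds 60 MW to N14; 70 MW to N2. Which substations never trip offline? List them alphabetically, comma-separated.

N21

Round 1 — N14 at 170 > 160; N2 at 80 > 70. N14, N2 trip offline.
  N14 sheds 170 MW to N24, N9: 85 each.
    N24: 50+85 = 135 > 90
    N9: 50+85 = 135 > 70
  N2 sheds 80 MW to N16, N21, N24, N9: 20 each.
    N16: 60+20 = 80 ≤ 140
    N21: 40+20 = 60 ≤ 130
    N24: 135+20 = 155 > 90
    N9: 135+20 = 155 > 70
Round 2 — N24, N9 trip offline.
  N24 sheds 155 MW to N16, N29: 77 each (1 lost).
    N16: 80+77 = 157 > 140
    N29: 50+77 = 127 > 120
  N9 sheds 155 MW to N11, N16, N19, N29: 38 each (3 lost).
    N11: 10+38 = 48 ≤ 80
    N16: 157+38 = 195 > 140
    N19: 50+38 = 88 ≤ 120
    N29: 127+38 = 165 > 120
Round 3 — N16, N29 trip offline.
  N16 sheds 195 MW to N15, N19: 97 each (1 lost).
    N15: 80+97 = 177 > 150
    N19: 88+97 = 185 > 120
  N29 sheds 165 MW: no online neighbours, lost.
Round 4 — N15, N19 trip offline.
  N15 sheds 177 MW to N25, N5: 88 each (1 lost).
    N25: 110+88 = 198 > 150
    N5: 30+88 = 118 > 90
  N19 sheds 185 MW to N11, N25, N5: 61 each (2 lost).
    N11: 48+61 = 109 > 80
    N25: 198+61 = 259 > 150
    N5: 118+61 = 179 > 90
Round 5 — N11, N25, N5 trip offline.
  N11 sheds 109 MW: no online neighbours, lost.
  N25 sheds 259 MW: no online neighbours, lost.
  N5 sheds 179 MW: no online neighbours, lost.
No further trips.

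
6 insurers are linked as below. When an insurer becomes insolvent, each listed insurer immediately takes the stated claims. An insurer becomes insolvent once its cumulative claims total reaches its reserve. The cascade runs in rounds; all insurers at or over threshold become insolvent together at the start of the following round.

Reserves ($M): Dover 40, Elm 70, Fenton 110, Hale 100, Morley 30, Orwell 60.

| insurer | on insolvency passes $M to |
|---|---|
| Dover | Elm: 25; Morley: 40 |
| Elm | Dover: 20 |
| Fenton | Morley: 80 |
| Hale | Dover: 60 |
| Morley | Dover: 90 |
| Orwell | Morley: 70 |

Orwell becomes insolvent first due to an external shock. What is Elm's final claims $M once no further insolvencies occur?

Round 1 — Orwell becomes insolvent (initial).
  Morley: +70 → 70 ≥ 30
Round 2 — Morley becomes insolvent.
  Dover: +90 → 90 ≥ 40
Round 3 — Dover becomes insolvent.
  Elm: +25 → 25 < 70
No further insolvencies.

25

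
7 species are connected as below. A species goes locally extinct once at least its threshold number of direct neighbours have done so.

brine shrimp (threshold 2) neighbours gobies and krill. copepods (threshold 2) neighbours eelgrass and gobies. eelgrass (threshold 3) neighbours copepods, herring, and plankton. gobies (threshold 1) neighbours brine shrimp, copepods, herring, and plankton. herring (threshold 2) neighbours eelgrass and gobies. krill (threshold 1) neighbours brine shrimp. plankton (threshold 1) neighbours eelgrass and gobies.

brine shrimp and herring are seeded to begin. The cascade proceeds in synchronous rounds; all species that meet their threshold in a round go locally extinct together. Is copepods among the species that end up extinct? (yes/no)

no

Round 1 — brine shrimp, herring go locally extinct (initial).
Round 2 — checking thresholds:
  eelgrass: 1 of 3 neighbours < 3, holds.
  gobies: 2 of 4 neighbours ≥ 1, goes locally extinct.
  krill: 1 of 1 neighbours ≥ 1, goes locally extinct.
Round 3 — checking thresholds:
  copepods: 1 of 2 neighbours < 2, holds.
  eelgrass: 1 of 3 neighbours < 3, holds.
  plankton: 1 of 2 neighbours ≥ 1, goes locally extinct.
Round 4 — no new extinctions; cascade stops.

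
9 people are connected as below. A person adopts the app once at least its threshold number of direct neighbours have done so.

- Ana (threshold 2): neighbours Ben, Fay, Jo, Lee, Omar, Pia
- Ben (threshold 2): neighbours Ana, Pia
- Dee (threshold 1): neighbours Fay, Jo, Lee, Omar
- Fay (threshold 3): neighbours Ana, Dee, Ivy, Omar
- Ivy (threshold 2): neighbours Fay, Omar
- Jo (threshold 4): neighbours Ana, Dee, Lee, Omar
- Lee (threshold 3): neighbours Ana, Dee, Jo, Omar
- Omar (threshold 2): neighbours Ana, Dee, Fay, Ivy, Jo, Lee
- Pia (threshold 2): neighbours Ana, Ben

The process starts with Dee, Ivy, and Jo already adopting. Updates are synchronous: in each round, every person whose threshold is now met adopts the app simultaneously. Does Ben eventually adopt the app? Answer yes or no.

Round 1 — Dee, Ivy, Jo adopt the app (initial).
Round 2 — checking thresholds:
  Ana: 1 of 6 neighbours < 2, holds.
  Fay: 2 of 4 neighbours < 3, holds.
  Lee: 2 of 4 neighbours < 3, holds.
  Omar: 3 of 6 neighbours ≥ 2, adopts the app.
Round 3 — checking thresholds:
  Ana: 2 of 6 neighbours ≥ 2, adopts the app.
  Fay: 3 of 4 neighbours ≥ 3, adopts the app.
  Lee: 3 of 4 neighbours ≥ 3, adopts the app.
Round 4 — no new adoptions; cascade stops.

no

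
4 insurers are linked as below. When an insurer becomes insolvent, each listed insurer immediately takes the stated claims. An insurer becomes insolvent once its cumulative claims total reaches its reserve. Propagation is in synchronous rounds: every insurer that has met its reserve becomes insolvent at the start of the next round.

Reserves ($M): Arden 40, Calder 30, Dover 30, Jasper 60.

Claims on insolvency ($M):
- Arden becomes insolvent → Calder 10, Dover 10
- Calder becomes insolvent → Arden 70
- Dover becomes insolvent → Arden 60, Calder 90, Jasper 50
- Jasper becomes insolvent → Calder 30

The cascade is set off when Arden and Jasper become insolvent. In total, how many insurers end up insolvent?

3

Round 1 — Arden, Jasper become insolvent (initial).
  Calder: +10+30 → 40 ≥ 30
  Dover: +10 → 10 < 30
Round 2 — Calder becomes insolvent.
No further insolvencies.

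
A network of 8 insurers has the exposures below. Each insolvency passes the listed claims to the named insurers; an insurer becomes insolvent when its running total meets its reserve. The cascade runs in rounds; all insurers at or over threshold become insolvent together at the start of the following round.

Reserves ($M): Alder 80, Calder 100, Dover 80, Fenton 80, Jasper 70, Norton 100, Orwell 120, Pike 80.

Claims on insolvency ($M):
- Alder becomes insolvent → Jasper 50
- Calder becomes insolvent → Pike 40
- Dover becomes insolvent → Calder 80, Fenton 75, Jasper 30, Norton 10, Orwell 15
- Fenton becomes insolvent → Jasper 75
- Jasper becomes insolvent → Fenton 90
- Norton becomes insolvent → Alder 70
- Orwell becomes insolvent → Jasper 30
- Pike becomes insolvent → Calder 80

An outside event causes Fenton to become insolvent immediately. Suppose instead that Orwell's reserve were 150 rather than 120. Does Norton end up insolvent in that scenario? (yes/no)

With Orwell's reserve at 150:
Round 1 — Fenton becomes insolvent (initial).
  Jasper: +75 → 75 ≥ 70
Round 2 — Jasper becomes insolvent.
No further insolvencies.

no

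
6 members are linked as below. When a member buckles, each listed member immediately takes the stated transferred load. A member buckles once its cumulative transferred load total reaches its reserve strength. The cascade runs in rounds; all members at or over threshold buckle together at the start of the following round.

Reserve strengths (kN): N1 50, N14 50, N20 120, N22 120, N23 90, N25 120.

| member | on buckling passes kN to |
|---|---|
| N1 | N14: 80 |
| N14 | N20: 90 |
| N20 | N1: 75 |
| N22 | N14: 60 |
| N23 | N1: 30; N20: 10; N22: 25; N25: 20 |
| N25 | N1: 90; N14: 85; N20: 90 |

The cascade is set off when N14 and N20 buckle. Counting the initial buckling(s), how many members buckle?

3

Round 1 — N14, N20 buckle (initial).
  N1: +75 → 75 ≥ 50
Round 2 — N1 buckles.
No further bucklings.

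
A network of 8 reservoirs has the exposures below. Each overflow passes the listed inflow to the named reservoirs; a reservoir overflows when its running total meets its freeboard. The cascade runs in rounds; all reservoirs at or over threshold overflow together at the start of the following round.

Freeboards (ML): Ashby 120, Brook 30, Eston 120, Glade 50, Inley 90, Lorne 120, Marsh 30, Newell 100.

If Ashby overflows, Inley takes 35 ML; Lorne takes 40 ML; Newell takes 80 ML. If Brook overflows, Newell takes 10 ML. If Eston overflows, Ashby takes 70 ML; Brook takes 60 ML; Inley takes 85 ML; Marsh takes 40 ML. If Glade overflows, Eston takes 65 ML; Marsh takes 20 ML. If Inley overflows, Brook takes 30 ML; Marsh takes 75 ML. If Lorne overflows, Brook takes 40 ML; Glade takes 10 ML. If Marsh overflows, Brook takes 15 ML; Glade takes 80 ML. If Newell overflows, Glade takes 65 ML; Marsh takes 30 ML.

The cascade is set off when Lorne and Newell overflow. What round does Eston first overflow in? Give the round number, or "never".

Round 1 — Lorne, Newell overflow (initial).
  Brook: +40 → 40 ≥ 30
  Glade: +10+65 → 75 ≥ 50
  Marsh: +30 → 30 ≥ 30
Round 2 — Brook, Glade, Marsh overflow.
  Eston: +65 → 65 < 120
No further overflows.

never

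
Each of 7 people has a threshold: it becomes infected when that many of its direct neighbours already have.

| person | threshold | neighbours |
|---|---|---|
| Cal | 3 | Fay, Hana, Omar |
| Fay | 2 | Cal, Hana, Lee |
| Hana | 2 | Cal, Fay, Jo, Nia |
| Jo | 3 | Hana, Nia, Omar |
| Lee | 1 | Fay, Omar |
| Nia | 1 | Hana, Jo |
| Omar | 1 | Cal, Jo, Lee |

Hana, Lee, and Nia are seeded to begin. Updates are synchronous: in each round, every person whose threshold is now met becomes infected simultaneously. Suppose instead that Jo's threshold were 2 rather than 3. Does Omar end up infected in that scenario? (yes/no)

yes

With Jo's threshold at 2:
Round 1 — Hana, Lee, Nia become infected (initial).
Round 2 — checking thresholds:
  Cal: 1 of 3 neighbours < 3, below threshold.
  Fay: 2 of 3 neighbours ≥ 2, becomes infected.
  Jo: 2 of 3 neighbours ≥ 2, becomes infected.
  Omar: 1 of 3 neighbours ≥ 1, becomes infected.
Round 3 — checking thresholds:
  Cal: 3 of 3 neighbours ≥ 3, becomes infected.
Round 4 — no new infections; cascade stops.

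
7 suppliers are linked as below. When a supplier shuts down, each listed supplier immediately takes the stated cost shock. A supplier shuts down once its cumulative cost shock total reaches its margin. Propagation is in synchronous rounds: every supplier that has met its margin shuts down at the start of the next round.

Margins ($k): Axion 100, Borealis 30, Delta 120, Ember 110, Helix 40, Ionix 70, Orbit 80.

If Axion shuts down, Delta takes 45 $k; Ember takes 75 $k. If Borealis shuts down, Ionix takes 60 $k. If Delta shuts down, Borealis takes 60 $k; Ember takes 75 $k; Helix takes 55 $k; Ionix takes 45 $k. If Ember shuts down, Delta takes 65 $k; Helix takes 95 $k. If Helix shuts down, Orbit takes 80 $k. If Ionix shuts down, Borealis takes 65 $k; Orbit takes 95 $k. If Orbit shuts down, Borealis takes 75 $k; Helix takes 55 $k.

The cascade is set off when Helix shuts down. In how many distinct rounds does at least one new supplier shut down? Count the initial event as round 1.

Round 1 — Helix shuts down (initial).
  Orbit: +80 → 80 ≥ 80
Round 2 — Orbit shuts down.
  Borealis: +75 → 75 ≥ 30
Round 3 — Borealis shuts down.
  Ionix: +60 → 60 < 70
No further shutdowns.

3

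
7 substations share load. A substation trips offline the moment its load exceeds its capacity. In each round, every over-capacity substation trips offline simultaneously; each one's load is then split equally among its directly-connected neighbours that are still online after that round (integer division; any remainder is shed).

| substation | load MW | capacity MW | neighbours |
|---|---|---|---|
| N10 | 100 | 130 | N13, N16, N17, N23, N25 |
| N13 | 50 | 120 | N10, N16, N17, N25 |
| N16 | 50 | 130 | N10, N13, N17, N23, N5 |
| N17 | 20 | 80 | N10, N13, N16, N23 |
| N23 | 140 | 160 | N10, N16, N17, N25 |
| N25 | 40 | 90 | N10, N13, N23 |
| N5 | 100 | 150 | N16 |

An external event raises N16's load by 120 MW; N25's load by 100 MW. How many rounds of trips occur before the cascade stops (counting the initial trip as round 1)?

Round 1 — N16 at 170 > 130; N25 at 140 > 90. N16, N25 trip offline.
  N16 sheds 170 MW to N10, N13, N17, N23, N5: 34 each.
    N10: 100+34 = 134 > 130
    N13: 50+34 = 84 ≤ 120
    N17: 20+34 = 54 ≤ 80
    N23: 140+34 = 174 > 160
    N5: 100+34 = 134 ≤ 150
  N25 sheds 140 MW to N10, N13, N23: 46 each (2 lost).
    N10: 134+46 = 180 > 130
    N13: 84+46 = 130 > 120
    N23: 174+46 = 220 > 160
Round 2 — N10, N13, N23 trip offline.
  N10 sheds 180 MW to N17: 180 each.
    N17: 54+180 = 234 > 80
  N13 sheds 130 MW to N17: 130 each.
    N17: 234+130 = 364 > 80
  N23 sheds 220 MW to N17: 220 each.
    N17: 364+220 = 584 > 80
Round 3 — N17 trips offline.
  N17 sheds 584 MW: no online neighbours, lost.
No further trips.

3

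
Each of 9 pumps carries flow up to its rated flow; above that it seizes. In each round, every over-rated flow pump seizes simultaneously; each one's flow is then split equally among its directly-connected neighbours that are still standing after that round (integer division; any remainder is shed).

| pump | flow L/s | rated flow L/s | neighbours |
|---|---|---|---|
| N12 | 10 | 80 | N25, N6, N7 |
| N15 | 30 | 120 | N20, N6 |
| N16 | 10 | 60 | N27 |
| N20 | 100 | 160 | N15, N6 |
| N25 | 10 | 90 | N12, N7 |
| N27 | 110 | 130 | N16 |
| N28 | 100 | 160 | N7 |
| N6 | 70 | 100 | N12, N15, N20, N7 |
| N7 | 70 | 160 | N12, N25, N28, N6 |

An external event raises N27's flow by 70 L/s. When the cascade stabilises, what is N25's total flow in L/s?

10

Round 1 — N27 at 180 > 130. N27 seizes.
  N27 sheds 180 L/s to N16: 180 each.
    N16: 10+180 = 190 > 60
Round 2 — N16 seizes.
  N16 sheds 190 L/s: no online neighbours, lost.
No further seizures.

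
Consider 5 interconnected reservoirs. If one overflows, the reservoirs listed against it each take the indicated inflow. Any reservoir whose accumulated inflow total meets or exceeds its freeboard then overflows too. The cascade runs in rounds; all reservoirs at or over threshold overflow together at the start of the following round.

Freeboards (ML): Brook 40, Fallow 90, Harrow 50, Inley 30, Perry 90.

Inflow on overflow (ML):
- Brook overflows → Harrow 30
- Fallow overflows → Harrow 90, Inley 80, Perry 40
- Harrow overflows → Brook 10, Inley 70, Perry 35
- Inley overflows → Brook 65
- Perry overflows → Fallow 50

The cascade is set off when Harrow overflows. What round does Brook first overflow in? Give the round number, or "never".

3

Round 1 — Harrow overflows (initial).
  Brook: +10 → 10 < 40
  Inley: +70 → 70 ≥ 30
  Perry: +35 → 35 < 90
Round 2 — Inley overflows.
  Brook: +65 → 75 ≥ 40
Round 3 — Brook overflows.
No further overflows.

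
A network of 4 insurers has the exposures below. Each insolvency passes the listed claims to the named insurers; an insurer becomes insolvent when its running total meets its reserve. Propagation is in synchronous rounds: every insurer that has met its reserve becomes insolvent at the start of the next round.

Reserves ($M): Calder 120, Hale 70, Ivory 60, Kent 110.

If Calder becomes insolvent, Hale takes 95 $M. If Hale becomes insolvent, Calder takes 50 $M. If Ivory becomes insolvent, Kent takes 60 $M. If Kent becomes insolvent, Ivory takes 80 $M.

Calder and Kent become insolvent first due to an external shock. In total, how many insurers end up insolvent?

4

Round 1 — Calder, Kent become insolvent (initial).
  Hale: +95 → 95 ≥ 70
  Ivory: +80 → 80 ≥ 60
Round 2 — Hale, Ivory become insolvent.
No further insolvencies.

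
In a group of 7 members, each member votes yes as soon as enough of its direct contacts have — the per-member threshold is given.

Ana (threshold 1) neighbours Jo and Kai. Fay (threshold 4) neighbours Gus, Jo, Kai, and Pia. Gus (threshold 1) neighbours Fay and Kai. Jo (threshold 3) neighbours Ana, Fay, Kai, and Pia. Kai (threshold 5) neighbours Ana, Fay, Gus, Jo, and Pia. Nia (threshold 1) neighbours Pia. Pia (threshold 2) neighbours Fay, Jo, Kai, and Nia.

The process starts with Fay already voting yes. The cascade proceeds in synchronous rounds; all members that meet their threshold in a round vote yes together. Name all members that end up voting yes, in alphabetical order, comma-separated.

Round 1 — Fay votes yes (initial).
Round 2 — checking thresholds:
  Gus: 1 of 2 neighbours ≥ 1, votes yes.
  Jo: 1 of 4 neighbours < 3, holds.
  Kai: 1 of 5 neighbours < 5, holds.
  Pia: 1 of 4 neighbours < 2, holds.
Round 3 — no new yes votes; cascade stops.

Fay, Gus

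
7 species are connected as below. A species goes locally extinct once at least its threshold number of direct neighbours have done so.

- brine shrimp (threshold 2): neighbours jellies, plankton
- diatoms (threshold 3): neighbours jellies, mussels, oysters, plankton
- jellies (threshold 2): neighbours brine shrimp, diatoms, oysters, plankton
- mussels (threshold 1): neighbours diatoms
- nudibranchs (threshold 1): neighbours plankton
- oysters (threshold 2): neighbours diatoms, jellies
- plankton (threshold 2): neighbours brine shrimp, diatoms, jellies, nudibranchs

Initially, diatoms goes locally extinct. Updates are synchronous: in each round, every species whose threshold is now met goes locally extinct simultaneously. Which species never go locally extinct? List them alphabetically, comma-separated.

Round 1 — diatoms goes locally extinct (initial).
Round 2 — checking thresholds:
  jellies: 1 of 4 neighbours < 2, holds.
  mussels: 1 of 1 neighbours ≥ 1, goes locally extinct.
  oysters: 1 of 2 neighbours < 2, holds.
  plankton: 1 of 4 neighbours < 2, holds.
Round 3 — no new extinctions; cascade stops.

brine shrimp, jellies, nudibranchs, oysters, plankton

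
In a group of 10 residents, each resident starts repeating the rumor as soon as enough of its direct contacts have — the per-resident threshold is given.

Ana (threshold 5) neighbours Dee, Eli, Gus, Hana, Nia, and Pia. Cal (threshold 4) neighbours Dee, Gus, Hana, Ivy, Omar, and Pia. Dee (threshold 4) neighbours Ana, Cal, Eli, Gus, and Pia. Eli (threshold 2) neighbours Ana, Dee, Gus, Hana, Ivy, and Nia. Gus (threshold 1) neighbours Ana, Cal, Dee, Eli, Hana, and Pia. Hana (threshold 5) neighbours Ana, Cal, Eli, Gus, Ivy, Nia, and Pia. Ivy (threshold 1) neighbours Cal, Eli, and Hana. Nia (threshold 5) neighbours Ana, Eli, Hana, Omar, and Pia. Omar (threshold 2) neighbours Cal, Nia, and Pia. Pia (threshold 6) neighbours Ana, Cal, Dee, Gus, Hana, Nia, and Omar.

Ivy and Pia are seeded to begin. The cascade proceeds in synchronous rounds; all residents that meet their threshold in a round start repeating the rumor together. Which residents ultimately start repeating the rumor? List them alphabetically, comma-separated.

Round 1 — Ivy, Pia start repeating the rumor (initial).
Round 2 — checking thresholds:
  Ana: 1 of 6 neighbours < 5, holds.
  Cal: 2 of 6 neighbours < 4, holds.
  Dee: 1 of 5 neighbours < 4, holds.
  Eli: 1 of 6 neighbours < 2, holds.
  Gus: 1 of 6 neighbours ≥ 1, starts repeating the rumor.
  Hana: 2 of 7 neighbours < 5, holds.
  Nia: 1 of 5 neighbours < 5, holds.
  Omar: 1 of 3 neighbours < 2, holds.
Round 3 — checking thresholds:
  Ana: 2 of 6 neighbours < 5, holds.
  Cal: 3 of 6 neighbours < 4, holds.
  Dee: 2 of 5 neighbours < 4, holds.
  Eli: 2 of 6 neighbours ≥ 2, starts repeating the rumor.
  Hana: 3 of 7 neighbours < 5, holds.
  Nia: 1 of 5 neighbours < 5, holds.
  Omar: 1 of 3 neighbours < 2, holds.
Round 4 — no new spreads; cascade stops.

Eli, Gus, Ivy, Pia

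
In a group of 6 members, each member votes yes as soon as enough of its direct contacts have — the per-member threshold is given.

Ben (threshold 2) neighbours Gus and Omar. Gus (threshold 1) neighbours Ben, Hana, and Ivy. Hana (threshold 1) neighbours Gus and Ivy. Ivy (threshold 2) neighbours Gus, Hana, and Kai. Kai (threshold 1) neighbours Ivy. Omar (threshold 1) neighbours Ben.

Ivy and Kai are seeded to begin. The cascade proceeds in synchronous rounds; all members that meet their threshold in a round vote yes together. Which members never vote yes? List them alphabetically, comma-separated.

Ben, Omar

Round 1 — Ivy, Kai vote yes (initial).
Round 2 — checking thresholds:
  Gus: 1 of 3 neighbours ≥ 1, votes yes.
  Hana: 1 of 2 neighbours ≥ 1, votes yes.
Round 3 — no new yes votes; cascade stops.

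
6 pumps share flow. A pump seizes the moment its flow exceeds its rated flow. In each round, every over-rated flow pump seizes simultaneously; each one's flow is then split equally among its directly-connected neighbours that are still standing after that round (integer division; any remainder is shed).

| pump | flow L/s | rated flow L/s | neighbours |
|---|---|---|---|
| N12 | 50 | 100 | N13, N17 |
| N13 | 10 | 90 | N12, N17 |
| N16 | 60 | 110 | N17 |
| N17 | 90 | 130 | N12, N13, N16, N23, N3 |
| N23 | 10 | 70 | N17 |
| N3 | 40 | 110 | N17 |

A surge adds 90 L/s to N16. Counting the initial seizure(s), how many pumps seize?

Round 1 — N16 at 150 > 110. N16 seizes.
  N16 sheds 150 L/s to N17: 150 each.
    N17: 90+150 = 240 > 130
Round 2 — N17 seizes.
  N17 sheds 240 L/s to N12, N13, N23, N3: 60 each.
    N12: 50+60 = 110 > 100
    N13: 10+60 = 70 ≤ 90
    N23: 10+60 = 70 ≤ 70
    N3: 40+60 = 100 ≤ 110
Round 3 — N12 seizes.
  N12 sheds 110 L/s to N13: 110 each.
    N13: 70+110 = 180 > 90
Round 4 — N13 seizes.
  N13 sheds 180 L/s: no online neighbours, lost.
No further seizures.

4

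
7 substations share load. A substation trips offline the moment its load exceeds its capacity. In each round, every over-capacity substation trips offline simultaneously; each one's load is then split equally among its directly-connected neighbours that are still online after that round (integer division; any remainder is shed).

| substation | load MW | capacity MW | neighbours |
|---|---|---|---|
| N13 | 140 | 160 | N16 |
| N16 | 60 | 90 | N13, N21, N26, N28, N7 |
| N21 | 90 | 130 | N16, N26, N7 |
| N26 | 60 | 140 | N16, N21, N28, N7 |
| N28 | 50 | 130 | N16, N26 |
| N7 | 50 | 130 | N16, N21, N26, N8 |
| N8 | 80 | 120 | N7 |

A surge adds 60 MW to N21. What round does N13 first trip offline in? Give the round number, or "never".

3

Round 1 — N21 at 150 > 130. N21 trips offline.
  N21 sheds 150 MW to N16, N26, N7: 50 each.
    N16: 60+50 = 110 > 90
    N26: 60+50 = 110 ≤ 140
    N7: 50+50 = 100 ≤ 130
Round 2 — N16 trips offline.
  N16 sheds 110 MW to N13, N26, N28, N7: 27 each (2 lost).
    N13: 140+27 = 167 > 160
    N26: 110+27 = 137 ≤ 140
    N28: 50+27 = 77 ≤ 130
    N7: 100+27 = 127 ≤ 130
Round 3 — N13 trips offline.
  N13 sheds 167 MW: no online neighbours, lost.
No further trips.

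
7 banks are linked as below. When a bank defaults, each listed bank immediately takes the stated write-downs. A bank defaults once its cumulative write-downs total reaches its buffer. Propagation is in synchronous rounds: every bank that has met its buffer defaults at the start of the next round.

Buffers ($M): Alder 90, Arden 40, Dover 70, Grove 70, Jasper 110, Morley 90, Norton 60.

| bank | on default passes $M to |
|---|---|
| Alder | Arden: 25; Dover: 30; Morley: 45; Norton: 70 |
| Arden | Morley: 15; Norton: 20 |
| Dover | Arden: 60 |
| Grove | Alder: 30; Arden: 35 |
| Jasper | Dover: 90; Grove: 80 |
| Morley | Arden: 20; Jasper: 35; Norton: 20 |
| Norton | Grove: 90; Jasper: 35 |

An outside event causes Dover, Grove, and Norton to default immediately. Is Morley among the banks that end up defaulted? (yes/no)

no

Round 1 — Dover, Grove, Norton default (initial).
  Alder: +30 → 30 < 90
  Arden: +60+35 → 95 ≥ 40
  Jasper: +35 → 35 < 110
Round 2 — Arden defaults.
  Morley: +15 → 15 < 90
No further defaults.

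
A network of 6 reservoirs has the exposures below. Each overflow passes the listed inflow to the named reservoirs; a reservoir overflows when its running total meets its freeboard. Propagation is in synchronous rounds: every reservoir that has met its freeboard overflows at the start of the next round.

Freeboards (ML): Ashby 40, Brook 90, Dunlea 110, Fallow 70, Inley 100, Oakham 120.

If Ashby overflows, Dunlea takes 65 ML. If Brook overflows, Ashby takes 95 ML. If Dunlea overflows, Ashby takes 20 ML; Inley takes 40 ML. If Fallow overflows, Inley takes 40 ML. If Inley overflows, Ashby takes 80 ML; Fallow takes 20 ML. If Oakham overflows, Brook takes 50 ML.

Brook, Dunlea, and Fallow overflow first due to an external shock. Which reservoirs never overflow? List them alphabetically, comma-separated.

Round 1 — Brook, Dunlea, Fallow overflow (initial).
  Ashby: +95+20 → 115 ≥ 40
  Inley: +40+40 → 80 < 100
Round 2 — Ashby overflows.
No further overflows.

Inley, Oakham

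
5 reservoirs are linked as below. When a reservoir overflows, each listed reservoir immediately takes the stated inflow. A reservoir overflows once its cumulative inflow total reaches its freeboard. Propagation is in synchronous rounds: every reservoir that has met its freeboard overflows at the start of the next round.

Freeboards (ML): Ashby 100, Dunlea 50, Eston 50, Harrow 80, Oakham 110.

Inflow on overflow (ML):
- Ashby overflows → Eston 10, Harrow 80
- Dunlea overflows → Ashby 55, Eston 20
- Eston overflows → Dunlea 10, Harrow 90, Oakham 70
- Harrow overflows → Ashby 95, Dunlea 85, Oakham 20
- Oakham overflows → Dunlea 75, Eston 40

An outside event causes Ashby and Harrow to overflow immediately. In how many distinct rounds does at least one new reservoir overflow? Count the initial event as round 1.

2

Round 1 — Ashby, Harrow overflow (initial).
  Dunlea: +85 → 85 ≥ 50
  Eston: +10 → 10 < 50
  Oakham: +20 → 20 < 110
Round 2 — Dunlea overflows.
  Eston: +20 → 30 < 50
No further overflows.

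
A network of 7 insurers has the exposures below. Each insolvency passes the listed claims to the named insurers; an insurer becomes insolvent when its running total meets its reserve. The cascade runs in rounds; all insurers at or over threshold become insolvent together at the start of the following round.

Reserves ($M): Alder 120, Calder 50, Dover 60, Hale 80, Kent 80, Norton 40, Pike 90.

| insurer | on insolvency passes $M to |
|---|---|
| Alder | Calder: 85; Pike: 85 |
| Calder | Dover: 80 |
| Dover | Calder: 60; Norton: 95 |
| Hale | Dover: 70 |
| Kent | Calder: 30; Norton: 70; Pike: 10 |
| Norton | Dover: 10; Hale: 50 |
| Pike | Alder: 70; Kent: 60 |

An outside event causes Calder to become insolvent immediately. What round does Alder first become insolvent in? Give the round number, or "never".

never

Round 1 — Calder becomes insolvent (initial).
  Dover: +80 → 80 ≥ 60
Round 2 — Dover becomes insolvent.
  Norton: +95 → 95 ≥ 40
Round 3 — Norton becomes insolvent.
  Hale: +50 → 50 < 80
No further insolvencies.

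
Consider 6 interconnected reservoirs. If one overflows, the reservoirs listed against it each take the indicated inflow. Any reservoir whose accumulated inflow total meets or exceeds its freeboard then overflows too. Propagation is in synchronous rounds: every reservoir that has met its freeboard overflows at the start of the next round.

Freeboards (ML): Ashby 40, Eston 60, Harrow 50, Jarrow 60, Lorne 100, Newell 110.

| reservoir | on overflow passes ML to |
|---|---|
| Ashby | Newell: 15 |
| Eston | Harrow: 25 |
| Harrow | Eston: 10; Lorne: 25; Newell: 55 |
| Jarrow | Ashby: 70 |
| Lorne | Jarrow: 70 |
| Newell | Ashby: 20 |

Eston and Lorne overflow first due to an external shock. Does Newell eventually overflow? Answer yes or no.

no

Round 1 — Eston, Lorne overflow (initial).
  Harrow: +25 → 25 < 50
  Jarrow: +70 → 70 ≥ 60
Round 2 — Jarrow overflows.
  Ashby: +70 → 70 ≥ 40
Round 3 — Ashby overflows.
  Newell: +15 → 15 < 110
No further overflows.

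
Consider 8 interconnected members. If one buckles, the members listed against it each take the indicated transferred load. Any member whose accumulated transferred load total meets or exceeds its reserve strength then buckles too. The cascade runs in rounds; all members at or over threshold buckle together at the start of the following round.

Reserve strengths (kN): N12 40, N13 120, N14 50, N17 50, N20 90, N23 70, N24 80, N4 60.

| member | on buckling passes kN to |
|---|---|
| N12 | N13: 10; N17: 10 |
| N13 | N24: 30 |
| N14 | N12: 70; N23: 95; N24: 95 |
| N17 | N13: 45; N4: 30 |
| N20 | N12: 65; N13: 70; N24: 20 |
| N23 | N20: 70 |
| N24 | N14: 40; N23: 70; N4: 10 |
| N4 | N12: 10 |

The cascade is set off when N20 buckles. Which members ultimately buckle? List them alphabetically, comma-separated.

Round 1 — N20 buckles (initial).
  N12: +65 → 65 ≥ 40
  N13: +70 → 70 < 120
  N24: +20 → 20 < 80
Round 2 — N12 buckles.
  N13: +10 → 80 < 120
  N17: +10 → 10 < 50
No further bucklings.

N12, N20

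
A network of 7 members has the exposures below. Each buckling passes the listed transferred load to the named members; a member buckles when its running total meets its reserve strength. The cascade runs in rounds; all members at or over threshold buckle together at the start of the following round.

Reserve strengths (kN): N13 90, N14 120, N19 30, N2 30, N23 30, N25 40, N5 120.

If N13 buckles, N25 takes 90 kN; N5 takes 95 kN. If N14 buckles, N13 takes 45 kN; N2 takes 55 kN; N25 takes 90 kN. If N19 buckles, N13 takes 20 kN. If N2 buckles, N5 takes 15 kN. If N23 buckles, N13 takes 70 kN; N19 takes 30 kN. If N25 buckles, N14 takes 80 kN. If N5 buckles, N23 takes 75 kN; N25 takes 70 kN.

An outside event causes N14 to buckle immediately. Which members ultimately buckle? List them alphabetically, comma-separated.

Round 1 — N14 buckles (initial).
  N13: +45 → 45 < 90
  N2: +55 → 55 ≥ 30
  N25: +90 → 90 ≥ 40
Round 2 — N2, N25 buckle.
  N5: +15 → 15 < 120
No further bucklings.

N14, N2, N25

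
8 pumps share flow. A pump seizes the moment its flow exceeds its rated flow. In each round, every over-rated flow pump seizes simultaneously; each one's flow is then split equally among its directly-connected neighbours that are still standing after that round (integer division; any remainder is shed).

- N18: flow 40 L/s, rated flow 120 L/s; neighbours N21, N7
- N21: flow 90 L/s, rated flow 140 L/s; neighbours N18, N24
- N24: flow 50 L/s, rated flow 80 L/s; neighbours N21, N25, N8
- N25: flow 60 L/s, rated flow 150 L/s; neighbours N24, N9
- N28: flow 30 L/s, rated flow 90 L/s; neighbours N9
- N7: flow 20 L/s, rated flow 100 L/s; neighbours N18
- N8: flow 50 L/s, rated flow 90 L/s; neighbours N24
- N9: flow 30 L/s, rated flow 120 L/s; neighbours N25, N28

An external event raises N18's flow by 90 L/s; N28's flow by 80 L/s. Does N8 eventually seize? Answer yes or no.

yes

Round 1 — N18 at 130 > 120; N28 at 110 > 90. N18, N28 seize.
  N18 sheds 130 L/s to N21, N7: 65 each.
    N21: 90+65 = 155 > 140
    N7: 20+65 = 85 ≤ 100
  N28 sheds 110 L/s to N9: 110 each.
    N9: 30+110 = 140 > 120
Round 2 — N21, N9 seize.
  N21 sheds 155 L/s to N24: 155 each.
    N24: 50+155 = 205 > 80
  N9 sheds 140 L/s to N25: 140 each.
    N25: 60+140 = 200 > 150
Round 3 — N24, N25 seize.
  N24 sheds 205 L/s to N8: 205 each.
    N8: 50+205 = 255 > 90
  N25 sheds 200 L/s: no online neighbours, lost.
Round 4 — N8 seizes.
  N8 sheds 255 L/s: no online neighbours, lost.
No further seizures.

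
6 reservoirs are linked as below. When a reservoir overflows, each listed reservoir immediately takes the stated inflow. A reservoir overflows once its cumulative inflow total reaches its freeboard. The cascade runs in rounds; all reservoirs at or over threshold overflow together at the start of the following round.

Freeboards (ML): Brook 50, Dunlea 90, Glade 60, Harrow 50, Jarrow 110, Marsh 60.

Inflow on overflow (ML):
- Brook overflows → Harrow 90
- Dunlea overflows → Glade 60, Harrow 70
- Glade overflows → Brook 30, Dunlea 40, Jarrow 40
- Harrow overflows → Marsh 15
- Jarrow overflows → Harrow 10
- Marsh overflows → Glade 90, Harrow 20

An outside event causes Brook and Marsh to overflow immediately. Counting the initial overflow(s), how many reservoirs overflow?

4

Round 1 — Brook, Marsh overflow (initial).
  Glade: +90 → 90 ≥ 60
  Harrow: +90+20 → 110 ≥ 50
Round 2 — Glade, Harrow overflow.
  Dunlea: +40 → 40 < 90
  Jarrow: +40 → 40 < 110
No further overflows.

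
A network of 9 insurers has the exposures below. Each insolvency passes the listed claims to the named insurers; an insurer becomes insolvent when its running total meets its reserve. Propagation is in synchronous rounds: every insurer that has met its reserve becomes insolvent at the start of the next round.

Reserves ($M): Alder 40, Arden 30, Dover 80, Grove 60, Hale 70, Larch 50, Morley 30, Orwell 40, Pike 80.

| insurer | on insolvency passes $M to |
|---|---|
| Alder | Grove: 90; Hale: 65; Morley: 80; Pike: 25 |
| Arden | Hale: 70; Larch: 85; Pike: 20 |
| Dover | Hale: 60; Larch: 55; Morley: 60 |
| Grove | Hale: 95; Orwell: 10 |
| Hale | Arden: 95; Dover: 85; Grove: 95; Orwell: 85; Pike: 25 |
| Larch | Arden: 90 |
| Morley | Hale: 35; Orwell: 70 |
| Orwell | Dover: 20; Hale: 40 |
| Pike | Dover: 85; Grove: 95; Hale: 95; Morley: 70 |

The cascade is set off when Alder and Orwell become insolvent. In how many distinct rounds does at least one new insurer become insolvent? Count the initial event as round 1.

4

Round 1 — Alder, Orwell become insolvent (initial).
  Dover: +20 → 20 < 80
  Grove: +90 → 90 ≥ 60
  Hale: +65+40 → 105 ≥ 70
  Morley: +80 → 80 ≥ 30
  Pike: +25 → 25 < 80
Round 2 — Grove, Hale, Morley become insolvent.
  Arden: +95 → 95 ≥ 30
  Dover: +85 → 105 ≥ 80
  Pike: +25 → 50 < 80
Round 3 — Arden, Dover become insolvent.
  Larch: +85+55 → 140 ≥ 50
  Pike: +20 → 70 < 80
Round 4 — Larch becomes insolvent.
No further insolvencies.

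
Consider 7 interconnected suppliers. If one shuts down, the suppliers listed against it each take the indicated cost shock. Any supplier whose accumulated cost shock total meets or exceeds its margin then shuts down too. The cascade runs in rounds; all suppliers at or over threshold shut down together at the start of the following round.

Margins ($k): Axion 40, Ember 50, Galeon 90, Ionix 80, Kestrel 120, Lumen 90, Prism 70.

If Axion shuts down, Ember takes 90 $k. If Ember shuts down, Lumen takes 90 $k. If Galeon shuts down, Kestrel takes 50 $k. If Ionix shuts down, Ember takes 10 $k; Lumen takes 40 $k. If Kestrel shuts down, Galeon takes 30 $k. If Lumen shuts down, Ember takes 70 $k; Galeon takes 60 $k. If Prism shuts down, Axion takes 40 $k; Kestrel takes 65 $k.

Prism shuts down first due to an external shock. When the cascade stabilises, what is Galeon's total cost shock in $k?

60

Round 1 — Prism shuts down (initial).
  Axion: +40 → 40 ≥ 40
  Kestrel: +65 → 65 < 120
Round 2 — Axion shuts down.
  Ember: +90 → 90 ≥ 50
Round 3 — Ember shuts down.
  Lumen: +90 → 90 ≥ 90
Round 4 — Lumen shuts down.
  Galeon: +60 → 60 < 90
No further shutdowns.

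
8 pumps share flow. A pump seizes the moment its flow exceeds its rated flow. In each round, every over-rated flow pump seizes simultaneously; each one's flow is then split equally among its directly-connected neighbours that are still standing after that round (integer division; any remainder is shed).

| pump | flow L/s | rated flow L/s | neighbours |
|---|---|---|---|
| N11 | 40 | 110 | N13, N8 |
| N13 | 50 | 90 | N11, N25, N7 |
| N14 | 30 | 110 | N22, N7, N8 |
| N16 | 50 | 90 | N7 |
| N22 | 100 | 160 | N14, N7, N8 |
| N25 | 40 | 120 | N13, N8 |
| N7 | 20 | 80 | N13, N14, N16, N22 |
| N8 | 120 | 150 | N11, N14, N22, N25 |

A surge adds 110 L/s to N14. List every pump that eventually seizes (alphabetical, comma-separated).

Round 1 — N14 at 140 > 110. N14 seizes.
  N14 sheds 140 L/s to N22, N7, N8: 46 each (2 lost).
    N22: 100+46 = 146 ≤ 160
    N7: 20+46 = 66 ≤ 80
    N8: 120+46 = 166 > 150
Round 2 — N8 seizes.
  N8 sheds 166 L/s to N11, N22, N25: 55 each (1 lost).
    N11: 40+55 = 95 ≤ 110
    N22: 146+55 = 201 > 160
    N25: 40+55 = 95 ≤ 120
Round 3 — N22 seizes.
  N22 sheds 201 L/s to N7: 201 each.
    N7: 66+201 = 267 > 80
Round 4 — N7 seizes.
  N7 sheds 267 L/s to N13, N16: 133 each (1 lost).
    N13: 50+133 = 183 > 90
    N16: 50+133 = 183 > 90
Round 5 — N13, N16 seize.
  N13 sheds 183 L/s to N11, N25: 91 each (1 lost).
    N11: 95+91 = 186 > 110
    N25: 95+91 = 186 > 120
  N16 sheds 183 L/s: no online neighbours, lost.
Round 6 — N11, N25 seize.
  N11 sheds 186 L/s: no online neighbours, lost.
  N25 sheds 186 L/s: no online neighbours, lost.
No further seizures.

N11, N13, N14, N16, N22, N25, N7, N8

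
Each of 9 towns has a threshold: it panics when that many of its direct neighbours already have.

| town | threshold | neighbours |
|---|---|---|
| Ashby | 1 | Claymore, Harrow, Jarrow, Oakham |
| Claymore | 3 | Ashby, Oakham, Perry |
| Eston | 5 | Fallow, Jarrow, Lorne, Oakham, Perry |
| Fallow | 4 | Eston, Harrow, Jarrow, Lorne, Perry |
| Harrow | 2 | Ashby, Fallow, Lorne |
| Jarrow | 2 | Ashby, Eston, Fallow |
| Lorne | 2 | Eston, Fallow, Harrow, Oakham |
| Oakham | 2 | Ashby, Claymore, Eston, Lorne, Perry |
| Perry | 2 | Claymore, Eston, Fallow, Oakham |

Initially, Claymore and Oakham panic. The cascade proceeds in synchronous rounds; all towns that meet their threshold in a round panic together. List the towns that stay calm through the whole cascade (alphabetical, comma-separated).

Eston, Fallow, Harrow, Jarrow, Lorne

Round 1 — Claymore, Oakham panic (initial).
Round 2 — checking thresholds:
  Ashby: 2 of 4 neighbours ≥ 1, panics.
  Eston: 1 of 5 neighbours < 5, holds.
  Lorne: 1 of 4 neighbours < 2, holds.
  Perry: 2 of 4 neighbours ≥ 2, panics.
Round 3 — no new panics; cascade stops.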